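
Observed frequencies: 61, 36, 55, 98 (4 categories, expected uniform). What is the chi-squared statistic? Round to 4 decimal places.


chi2 = sum((O-E)^2/E), E = total/4
total = 250, E = 250/4 = 62.5
(61 - 62.5)^2 / 62.5 = 2.25 / 62.5 = 0.036
(36 - 62.5)^2 / 62.5 = 702.25 / 62.5 = 11.236
(55 - 62.5)^2 / 62.5 = 56.25 / 62.5 = 0.9
(98 - 62.5)^2 / 62.5 = 1260.25 / 62.5 = 20.164
chi2 = 32.336

32.3360


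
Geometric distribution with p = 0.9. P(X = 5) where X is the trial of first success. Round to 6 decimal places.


P = (1-p)^(k-1) * p
(1-p)^(k-1) = 0.1^4 = 0.0001
P = 0.0001 * 0.9 = 0.00009

0.000090


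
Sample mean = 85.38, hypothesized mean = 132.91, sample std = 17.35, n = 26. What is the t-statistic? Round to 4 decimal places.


t = (xbar - mu0) / (s/sqrt(n))
xbar - mu0 = 85.38 - 132.91 = -47.53
sqrt(26) ≈ 5.09901951
s/sqrt(n) = 17.35 / 5.09901951 ≈ 3.40261494
t = -47.53 / 3.40261494 ≈ -13.968668

-13.9687


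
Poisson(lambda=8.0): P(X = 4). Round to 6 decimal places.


P = e^(-lam) * lam^k / k!
e^(-8.0) ≈ 0.0003354626
lam^k = 8.0^4 = 4096
k! = 4! = 24
P = 0.0003354626 * 4096 / 24 ≈ 0.057252

0.057252


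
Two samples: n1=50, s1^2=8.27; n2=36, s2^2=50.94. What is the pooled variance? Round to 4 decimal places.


sp^2 = ((n1-1)*s1^2 + (n2-1)*s2^2)/(n1+n2-2)
(n1-1)*s1^2 = 49 * 8.27 = 405.23
(n2-1)*s2^2 = 35 * 50.94 = 1782.9
numerator = 405.23 + 1782.9 = 2188.13
n1+n2-2 = 84
sp^2 = 2188.13 / 84 = 31259/1200 ≈ 26.049167

26.0492


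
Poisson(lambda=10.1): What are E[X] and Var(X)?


E[X] = Var(X) = lambda = 10.1

10.1, 10.1


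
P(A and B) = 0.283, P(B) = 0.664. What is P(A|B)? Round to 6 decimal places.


P(A|B) = P(A and B) / P(B) = 0.283 / 0.664 = 283/664 ≈ 0.42620482

0.426205


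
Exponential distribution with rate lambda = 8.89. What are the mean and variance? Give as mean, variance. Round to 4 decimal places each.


mean = 1/lam, var = 1/lam^2
mean = 1 / 8.89 = 100/889 ≈ 0.112486
lam^2 = 8.89^2 = 79.0321
var = 1 / 79.0321 ≈ 0.012653

0.1125, 0.0127


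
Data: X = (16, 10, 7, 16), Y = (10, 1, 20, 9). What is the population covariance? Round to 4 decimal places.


Cov = (1/n)*sum((xi-xbar)(yi-ybar))
n = 4, xbar = 49/4 = 12.25, ybar = 40/4 = 10
sum((xi-xbar)(yi-ybar)) = -36
Cov = -36 / 4 = -9

-9.0000


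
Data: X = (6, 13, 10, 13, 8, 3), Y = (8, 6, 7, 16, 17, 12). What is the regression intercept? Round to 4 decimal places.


a = ybar - b*xbar, where b = sum((xi-xbar)(yi-ybar)) / sum((xi-xbar)^2)
n = 6, xbar = 53/6 ≈ 8.833333, ybar = 66/6 = 11
Sxy = sum((xi-xbar)(yi-ybar)) = -7
Sxx = sum((xi-xbar)^2) = 473/6 ≈ 78.833333
b = Sxy / Sxx = -42/473 ≈ -0.088795
a = 11 - (-0.088795) * 8.833333 = 5574/473 ≈ 11.784355

11.7844


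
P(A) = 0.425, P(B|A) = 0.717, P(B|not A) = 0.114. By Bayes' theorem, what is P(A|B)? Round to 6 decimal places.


P(A|B) = P(B|A)*P(A) / P(B), P(B) = P(B|A)*P(A) + P(B|not A)*P(not A)
P(B|A)*P(A) = 0.717 * 0.425 = 0.304725
P(B|not A)*P(not A) = 0.114 * 0.575 = 0.06555
P(B) = 0.304725 + 0.06555 = 0.370275
P(A|B) = 0.304725 / 0.370275 = 4063/4937 ≈ 0.82296941

0.822969


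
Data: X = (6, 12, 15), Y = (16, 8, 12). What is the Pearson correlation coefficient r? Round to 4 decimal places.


r = sum((xi-xbar)(yi-ybar)) / sqrt(sum((xi-xbar)^2) * sum((yi-ybar)^2))
n = 3, xbar = 33/3 = 11, ybar = 36/3 = 12
Sxy = sum((xi-xbar)(yi-ybar)) = -24
Sxx = sum((xi-xbar)^2) = 42
Syy = sum((yi-ybar)^2) = 32
sqrt(Sxx*Syy) ≈ 36.660606
r = Sxy / sqrt(Sxx*Syy) = -24 / 36.660606 ≈ -0.654654

-0.6547


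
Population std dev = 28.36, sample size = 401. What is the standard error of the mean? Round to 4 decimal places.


SE = sigma / sqrt(n)
sqrt(401) ≈ 20.024984
SE = 28.36 / 20.024984 ≈ 1.416231

1.4162


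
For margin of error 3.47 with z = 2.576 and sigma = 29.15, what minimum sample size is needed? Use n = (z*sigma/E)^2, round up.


z*sigma/E = 2.576 * 29.15 / 3.47 = 187726/8675 ≈ 21.639885
(z*sigma/E)^2 ≈ 468.284611
round up: n = 469

469


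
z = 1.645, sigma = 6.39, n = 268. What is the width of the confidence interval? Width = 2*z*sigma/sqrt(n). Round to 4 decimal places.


width = 2*z*sigma/sqrt(n)
2*z*sigma = 2 * 1.645 * 6.39 = 21.0231
sqrt(268) ≈ 16.370706
width = 21.0231 / 16.370706 ≈ 1.284190

1.2842


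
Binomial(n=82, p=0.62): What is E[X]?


E[X] = n*p = 82 * 0.62 = 50.84

50.84


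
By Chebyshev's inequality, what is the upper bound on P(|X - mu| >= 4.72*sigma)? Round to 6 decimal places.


P <= 1/k^2
k^2 = 4.72^2 = 22.2784
1/k^2 = 1 / 22.2784 ≈ 0.04488653

0.044887


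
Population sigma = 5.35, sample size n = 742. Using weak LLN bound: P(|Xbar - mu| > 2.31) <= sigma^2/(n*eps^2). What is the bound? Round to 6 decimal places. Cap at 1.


bound = min(1, sigma^2/(n*eps^2))
sigma^2 = 5.35^2 = 28.6225
n*eps^2 = 742 * 2.31^2 = 742 * 5.3361 = 3959.3862
sigma^2/(n*eps^2) = 28.6225 / 3959.3862 ≈ 0.00722902

0.007229


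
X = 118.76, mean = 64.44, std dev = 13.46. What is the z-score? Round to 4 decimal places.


z = (X - mu) / sigma
X - mu = 118.76 - 64.44 = 54.32
z = 54.32 / 13.46 = 2716/673 ≈ 4.035661

4.0357


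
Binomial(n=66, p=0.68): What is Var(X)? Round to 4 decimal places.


Var = n*p*(1-p) = 66 * 0.68 * 0.32 = 14.3616

14.3616


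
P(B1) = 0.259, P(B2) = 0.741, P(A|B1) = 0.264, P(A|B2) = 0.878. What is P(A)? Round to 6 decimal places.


P(A) = P(A|B1)*P(B1) + P(A|B2)*P(B2)
P(A|B1)*P(B1) = 0.264 * 0.259 = 0.068376
P(A|B2)*P(B2) = 0.878 * 0.741 = 0.650598
P(A) = 0.068376 + 0.650598 = 0.718974

0.718974


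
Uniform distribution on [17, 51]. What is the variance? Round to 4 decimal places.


Var = (b-a)^2 / 12
(b-a)^2 = (51 - 17)^2 = 1156
Var = 1156/12 ≈ 96.333333

96.3333


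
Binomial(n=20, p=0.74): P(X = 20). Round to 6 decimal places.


P = C(n,k) * p^k * (1-p)^(n-k)
C(20,20) = 1
p^k = 0.74^20 ≈ 0.002424568
(1-p)^(n-k) = 0.26^0 = 1
P = 1 * 0.002424568 * 1 ≈ 0.002425

0.002425


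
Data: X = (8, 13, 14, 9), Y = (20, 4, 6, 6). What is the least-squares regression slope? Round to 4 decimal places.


b = sum((xi-xbar)(yi-ybar)) / sum((xi-xbar)^2)
n = 4, xbar = 44/4 = 11, ybar = 36/4 = 9
Sxy = sum((xi-xbar)(yi-ybar)) = -46
Sxx = sum((xi-xbar)^2) = 26
b = Sxy / Sxx = -23/13 ≈ -1.769231

-1.7692


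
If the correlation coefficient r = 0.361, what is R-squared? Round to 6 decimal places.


R^2 = r^2 = (0.361)^2 = 0.130321

0.130321


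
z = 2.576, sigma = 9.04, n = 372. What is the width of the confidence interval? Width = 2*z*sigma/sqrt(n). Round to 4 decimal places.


width = 2*z*sigma/sqrt(n)
2*z*sigma = 2 * 2.576 * 9.04 = 46.57408
sqrt(372) ≈ 19.287302
width = 46.57408 / 19.287302 ≈ 2.414754

2.4148


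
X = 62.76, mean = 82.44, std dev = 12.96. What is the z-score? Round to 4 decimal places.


z = (X - mu) / sigma
X - mu = 62.76 - 82.44 = -19.68
z = -19.68 / 12.96 = -41/27 ≈ -1.518519

-1.5185


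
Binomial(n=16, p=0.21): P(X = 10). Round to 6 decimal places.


P = C(n,k) * p^k * (1-p)^(n-k)
C(16,10) = 8008
p^k = 0.21^10 ≈ 0.0000001667988
(1-p)^(n-k) = 0.79^6 ≈ 0.2430875
P = 8008 * 0.0000001667988 * 0.2430875 ≈ 0.000325

0.000325


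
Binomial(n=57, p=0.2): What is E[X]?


E[X] = n*p = 57 * 0.2 = 11.4

11.4


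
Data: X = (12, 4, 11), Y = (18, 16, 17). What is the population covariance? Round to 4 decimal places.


Cov = (1/n)*sum((xi-xbar)(yi-ybar))
n = 3, xbar = 27/3 = 9, ybar = 51/3 = 17
sum((xi-xbar)(yi-ybar)) = 8
Cov = 8 / 3 = 8/3 ≈ 2.666667

2.6667


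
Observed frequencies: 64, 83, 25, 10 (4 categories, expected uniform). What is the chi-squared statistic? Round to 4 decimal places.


chi2 = sum((O-E)^2/E), E = total/4
total = 182, E = 182/4 = 45.5
(64 - 45.5)^2 / 45.5 = 342.25 / 45.5 = 1369/182 ≈ 7.521978
(83 - 45.5)^2 / 45.5 = 1406.25 / 45.5 = 5625/182 ≈ 30.906593
(25 - 45.5)^2 / 45.5 = 420.25 / 45.5 = 1681/182 ≈ 9.236264
(10 - 45.5)^2 / 45.5 = 1260.25 / 45.5 = 5041/182 ≈ 27.697802
chi2 = 6858/91 ≈ 75.362637

75.3626


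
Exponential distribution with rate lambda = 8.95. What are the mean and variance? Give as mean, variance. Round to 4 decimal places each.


mean = 1/lam, var = 1/lam^2
mean = 1 / 8.95 = 20/179 ≈ 0.111732
lam^2 = 8.95^2 = 80.1025
var = 1 / 80.1025 ≈ 0.012484

0.1117, 0.0125


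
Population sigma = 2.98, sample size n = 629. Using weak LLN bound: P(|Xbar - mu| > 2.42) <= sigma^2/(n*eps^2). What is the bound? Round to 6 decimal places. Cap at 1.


bound = min(1, sigma^2/(n*eps^2))
sigma^2 = 2.98^2 = 8.8804
n*eps^2 = 629 * 2.42^2 = 629 * 5.8564 = 3683.6756
sigma^2/(n*eps^2) = 8.8804 / 3683.6756 ≈ 0.00241074

0.002411


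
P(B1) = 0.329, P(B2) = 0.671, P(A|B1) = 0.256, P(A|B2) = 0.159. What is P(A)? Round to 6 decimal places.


P(A) = P(A|B1)*P(B1) + P(A|B2)*P(B2)
P(A|B1)*P(B1) = 0.256 * 0.329 = 0.084224
P(A|B2)*P(B2) = 0.159 * 0.671 = 0.106689
P(A) = 0.084224 + 0.106689 = 0.190913

0.190913


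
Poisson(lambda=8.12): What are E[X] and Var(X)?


E[X] = Var(X) = lambda = 8.12

8.12, 8.12


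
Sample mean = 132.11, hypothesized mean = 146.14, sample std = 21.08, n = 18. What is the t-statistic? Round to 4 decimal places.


t = (xbar - mu0) / (s/sqrt(n))
xbar - mu0 = 132.11 - 146.14 = -14.03
sqrt(18) ≈ 4.24264069
s/sqrt(n) = 21.08 / 4.24264069 ≈ 4.96860365
t = -14.03 / 4.96860365 ≈ -2.823731

-2.8237


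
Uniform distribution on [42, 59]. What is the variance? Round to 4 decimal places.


Var = (b-a)^2 / 12
(b-a)^2 = (59 - 42)^2 = 289
Var = 289/12 ≈ 24.083333

24.0833


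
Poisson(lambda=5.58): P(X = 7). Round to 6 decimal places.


P = e^(-lam) * lam^k / k!
e^(-5.58) ≈ 0.003772566
lam^k = 5.58^7 ≈ 168437.734914
k! = 7! = 5040
P = 0.003772566 * 168437.734914 / 5040 ≈ 0.126080

0.126080


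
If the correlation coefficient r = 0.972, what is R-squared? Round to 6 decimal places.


R^2 = r^2 = (0.972)^2 = 0.944784

0.944784


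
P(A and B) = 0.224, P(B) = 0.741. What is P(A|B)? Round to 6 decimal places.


P(A|B) = P(A and B) / P(B) = 0.224 / 0.741 = 224/741 ≈ 0.30229420

0.302294


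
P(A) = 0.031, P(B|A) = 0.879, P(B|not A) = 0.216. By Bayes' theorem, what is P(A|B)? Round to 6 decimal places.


P(A|B) = P(B|A)*P(A) / P(B), P(B) = P(B|A)*P(A) + P(B|not A)*P(not A)
P(B|A)*P(A) = 0.879 * 0.031 = 0.027249
P(B|not A)*P(not A) = 0.216 * 0.969 = 0.209304
P(B) = 0.027249 + 0.209304 = 0.236553
P(A|B) = 0.027249 / 0.236553 ≈ 0.11519194

0.115192


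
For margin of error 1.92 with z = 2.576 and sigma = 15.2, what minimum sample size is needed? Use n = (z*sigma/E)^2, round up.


z*sigma/E = 2.576 * 15.2 / 1.92 = 3059/150 ≈ 20.393333
(z*sigma/E)^2 ≈ 415.888044
round up: n = 416

416


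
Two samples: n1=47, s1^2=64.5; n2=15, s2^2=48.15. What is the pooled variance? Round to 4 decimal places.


sp^2 = ((n1-1)*s1^2 + (n2-1)*s2^2)/(n1+n2-2)
(n1-1)*s1^2 = 46 * 64.5 = 2967
(n2-1)*s2^2 = 14 * 48.15 = 674.1
numerator = 2967 + 674.1 = 3641.1
n1+n2-2 = 60
sp^2 = 3641.1 / 60 = 60.685

60.6850


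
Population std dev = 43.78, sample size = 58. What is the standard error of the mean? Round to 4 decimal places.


SE = sigma / sqrt(n)
sqrt(58) ≈ 7.615773
SE = 43.78 / 7.615773 ≈ 5.748596

5.7486


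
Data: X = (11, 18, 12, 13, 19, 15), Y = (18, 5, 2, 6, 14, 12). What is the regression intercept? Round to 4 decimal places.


a = ybar - b*xbar, where b = sum((xi-xbar)(yi-ybar)) / sum((xi-xbar)^2)
n = 6, xbar = 88/6 = 44/3 ≈ 14.666667, ybar = 57/6 = 9.5
Sxy = sum((xi-xbar)(yi-ybar)) = 0
Sxx = sum((xi-xbar)^2) = 160/3 ≈ 53.333333
b = Sxy / Sxx = 0
a = 9.5 - 0 * 14.666667 = 9.5

9.5000


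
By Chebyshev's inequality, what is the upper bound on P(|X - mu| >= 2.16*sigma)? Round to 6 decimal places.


P <= 1/k^2
k^2 = 2.16^2 = 4.6656
1/k^2 = 1 / 4.6656 = 625/2916 ≈ 0.21433471

0.214335


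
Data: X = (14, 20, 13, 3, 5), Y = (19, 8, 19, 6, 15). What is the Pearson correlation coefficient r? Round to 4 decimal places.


r = sum((xi-xbar)(yi-ybar)) / sqrt(sum((xi-xbar)^2) * sum((yi-ybar)^2))
n = 5, xbar = 55/5 = 11, ybar = 67/5 = 13.4
Sxy = sum((xi-xbar)(yi-ybar)) = 29
Sxx = sum((xi-xbar)^2) = 194
Syy = sum((yi-ybar)^2) = 149.2
sqrt(Sxx*Syy) ≈ 170.131714
r = Sxy / sqrt(Sxx*Syy) = 29 / 170.131714 ≈ 0.170456

0.1705


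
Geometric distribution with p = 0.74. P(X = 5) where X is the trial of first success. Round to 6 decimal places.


P = (1-p)^(k-1) * p
(1-p)^(k-1) = 0.26^4 = 0.00456976
P = 0.00456976 * 0.74 ≈ 0.003381622

0.003382


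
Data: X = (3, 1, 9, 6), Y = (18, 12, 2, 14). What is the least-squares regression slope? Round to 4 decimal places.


b = sum((xi-xbar)(yi-ybar)) / sum((xi-xbar)^2)
n = 4, xbar = 19/4 = 4.75, ybar = 46/4 = 11.5
Sxy = sum((xi-xbar)(yi-ybar)) = -50.5
Sxx = sum((xi-xbar)^2) = 36.75
b = Sxy / Sxx = -202/147 ≈ -1.374150

-1.3741


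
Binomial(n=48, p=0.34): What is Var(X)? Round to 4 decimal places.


Var = n*p*(1-p) = 48 * 0.34 * 0.66 = 10.7712

10.7712


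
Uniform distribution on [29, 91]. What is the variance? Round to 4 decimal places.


Var = (b-a)^2 / 12
(b-a)^2 = (91 - 29)^2 = 3844
Var = 3844/12 ≈ 320.333333

320.3333


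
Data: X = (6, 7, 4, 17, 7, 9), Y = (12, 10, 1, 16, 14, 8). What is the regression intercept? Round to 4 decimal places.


a = ybar - b*xbar, where b = sum((xi-xbar)(yi-ybar)) / sum((xi-xbar)^2)
n = 6, xbar = 50/6 = 25/3 ≈ 8.333333, ybar = 61/6 ≈ 10.166667
Sxy = sum((xi-xbar)(yi-ybar)) = 239/3 ≈ 79.666667
Sxx = sum((xi-xbar)^2) = 310/3 ≈ 103.333333
b = Sxy / Sxx = 239/310 ≈ 0.770968
a = 10.166667 - 0.770968 * 8.333333 = 116/31 ≈ 3.741935

3.7419


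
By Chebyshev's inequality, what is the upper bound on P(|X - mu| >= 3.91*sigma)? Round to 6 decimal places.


P <= 1/k^2
k^2 = 3.91^2 = 15.2881
1/k^2 = 1 / 15.2881 ≈ 0.06541035

0.065410


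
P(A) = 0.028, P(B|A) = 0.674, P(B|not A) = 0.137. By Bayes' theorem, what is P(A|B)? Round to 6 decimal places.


P(A|B) = P(B|A)*P(A) / P(B), P(B) = P(B|A)*P(A) + P(B|not A)*P(not A)
P(B|A)*P(A) = 0.674 * 0.028 = 0.018872
P(B|not A)*P(not A) = 0.137 * 0.972 = 0.133164
P(B) = 0.018872 + 0.133164 = 0.152036
P(A|B) = 0.018872 / 0.152036 ≈ 0.12412850

0.124128


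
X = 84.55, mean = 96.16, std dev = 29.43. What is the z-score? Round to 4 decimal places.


z = (X - mu) / sigma
X - mu = 84.55 - 96.16 = -11.61
z = -11.61 / 29.43 = -43/109 ≈ -0.394495

-0.3945


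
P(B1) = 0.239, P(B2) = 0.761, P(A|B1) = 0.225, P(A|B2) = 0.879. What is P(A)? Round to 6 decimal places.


P(A) = P(A|B1)*P(B1) + P(A|B2)*P(B2)
P(A|B1)*P(B1) = 0.225 * 0.239 = 0.053775
P(A|B2)*P(B2) = 0.879 * 0.761 = 0.668919
P(A) = 0.053775 + 0.668919 = 0.722694

0.722694


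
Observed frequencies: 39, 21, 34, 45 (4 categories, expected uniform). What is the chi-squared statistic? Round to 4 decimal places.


chi2 = sum((O-E)^2/E), E = total/4
total = 139, E = 139/4 = 34.75
(39 - 34.75)^2 / 34.75 = 18.0625 / 34.75 = 289/556 ≈ 0.519784
(21 - 34.75)^2 / 34.75 = 189.0625 / 34.75 = 3025/556 ≈ 5.440647
(34 - 34.75)^2 / 34.75 = 0.5625 / 34.75 = 9/556 ≈ 0.016187
(45 - 34.75)^2 / 34.75 = 105.0625 / 34.75 = 1681/556 ≈ 3.023381
chi2 = 9

9.0000


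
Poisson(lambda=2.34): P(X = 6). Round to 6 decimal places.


P = e^(-lam) * lam^k / k!
e^(-2.34) ≈ 0.09632764
lam^k = 2.34^6 ≈ 164.170509
k! = 6! = 720
P = 0.09632764 * 164.170509 / 720 ≈ 0.021964

0.021964


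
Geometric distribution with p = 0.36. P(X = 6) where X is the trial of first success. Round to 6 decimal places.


P = (1-p)^(k-1) * p
(1-p)^(k-1) = 0.64^5 ≈ 0.1073742
P = 0.1073742 * 0.36 ≈ 0.03865471

0.038655


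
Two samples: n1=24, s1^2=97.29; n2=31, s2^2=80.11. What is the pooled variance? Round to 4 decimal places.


sp^2 = ((n1-1)*s1^2 + (n2-1)*s2^2)/(n1+n2-2)
(n1-1)*s1^2 = 23 * 97.29 = 2237.67
(n2-1)*s2^2 = 30 * 80.11 = 2403.3
numerator = 2237.67 + 2403.3 = 4640.97
n1+n2-2 = 53
sp^2 = 4640.97 / 53 = 464097/5300 ≈ 87.565472

87.5655


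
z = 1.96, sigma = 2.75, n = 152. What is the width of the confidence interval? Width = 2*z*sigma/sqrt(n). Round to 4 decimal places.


width = 2*z*sigma/sqrt(n)
2*z*sigma = 2 * 1.96 * 2.75 = 10.78
sqrt(152) ≈ 12.328828
width = 10.78 / 12.328828 ≈ 0.874373

0.8744


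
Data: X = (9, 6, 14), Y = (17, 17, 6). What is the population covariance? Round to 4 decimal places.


Cov = (1/n)*sum((xi-xbar)(yi-ybar))
n = 3, xbar = 29/3 ≈ 9.666667, ybar = 40/3 ≈ 13.333333
sum((xi-xbar)(yi-ybar)) = -143/3 ≈ -47.666667
Cov = -47.666667 / 3 = -143/9 ≈ -15.888889

-15.8889


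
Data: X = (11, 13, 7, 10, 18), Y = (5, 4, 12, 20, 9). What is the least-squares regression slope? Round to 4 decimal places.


b = sum((xi-xbar)(yi-ybar)) / sum((xi-xbar)^2)
n = 5, xbar = 59/5 = 11.8, ybar = 50/5 = 10
Sxy = sum((xi-xbar)(yi-ybar)) = -37
Sxx = sum((xi-xbar)^2) = 66.8
b = Sxy / Sxx = -185/334 ≈ -0.553892

-0.5539


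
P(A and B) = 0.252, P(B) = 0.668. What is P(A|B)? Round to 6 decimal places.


P(A|B) = P(A and B) / P(B) = 0.252 / 0.668 = 63/167 ≈ 0.37724551

0.377246


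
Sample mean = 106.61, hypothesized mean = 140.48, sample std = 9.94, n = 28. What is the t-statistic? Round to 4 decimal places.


t = (xbar - mu0) / (s/sqrt(n))
xbar - mu0 = 106.61 - 140.48 = -33.87
sqrt(28) ≈ 5.29150262
s/sqrt(n) = 9.94 / 5.29150262 ≈ 1.87848343
t = -33.87 / 1.87848343 ≈ -18.030502

-18.0305


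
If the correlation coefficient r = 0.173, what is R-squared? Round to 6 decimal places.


R^2 = r^2 = (0.173)^2 = 0.029929

0.029929


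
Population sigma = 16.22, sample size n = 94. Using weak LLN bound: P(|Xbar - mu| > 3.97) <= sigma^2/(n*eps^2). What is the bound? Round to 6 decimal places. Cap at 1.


bound = min(1, sigma^2/(n*eps^2))
sigma^2 = 16.22^2 = 263.0884
n*eps^2 = 94 * 3.97^2 = 94 * 15.7609 = 1481.5246
sigma^2/(n*eps^2) = 263.0884 / 1481.5246 ≈ 0.17757950

0.177580


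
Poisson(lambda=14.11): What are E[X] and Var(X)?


E[X] = Var(X) = lambda = 14.11

14.11, 14.11


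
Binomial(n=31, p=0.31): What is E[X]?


E[X] = n*p = 31 * 0.31 = 9.61

9.61


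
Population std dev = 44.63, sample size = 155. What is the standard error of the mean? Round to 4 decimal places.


SE = sigma / sqrt(n)
sqrt(155) ≈ 12.449900
SE = 44.63 / 12.449900 ≈ 3.584768

3.5848


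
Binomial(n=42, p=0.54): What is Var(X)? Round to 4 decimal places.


Var = n*p*(1-p) = 42 * 0.54 * 0.46 = 10.4328

10.4328


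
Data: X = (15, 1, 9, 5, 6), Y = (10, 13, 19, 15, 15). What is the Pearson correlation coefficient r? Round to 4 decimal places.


r = sum((xi-xbar)(yi-ybar)) / sqrt(sum((xi-xbar)^2) * sum((yi-ybar)^2))
n = 5, xbar = 36/5 = 7.2, ybar = 72/5 = 14.4
Sxy = sum((xi-xbar)(yi-ybar)) = -19.4
Sxx = sum((xi-xbar)^2) = 108.8
Syy = sum((yi-ybar)^2) = 43.2
sqrt(Sxx*Syy) ≈ 68.557713
r = Sxy / sqrt(Sxx*Syy) = -19.4 / 68.557713 ≈ -0.282973

-0.2830


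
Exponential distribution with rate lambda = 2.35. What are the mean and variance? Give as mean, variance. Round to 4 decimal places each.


mean = 1/lam, var = 1/lam^2
mean = 1 / 2.35 = 20/47 ≈ 0.425532
lam^2 = 2.35^2 = 5.5225
var = 1 / 5.5225 = 400/2209 ≈ 0.181077

0.4255, 0.1811


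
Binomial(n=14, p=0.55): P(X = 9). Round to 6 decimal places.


P = C(n,k) * p^k * (1-p)^(n-k)
C(14,9) = 2002
p^k = 0.55^9 ≈ 0.004605367
(1-p)^(n-k) = 0.45^5 ≈ 0.01845281
P = 2002 * 0.004605367 * 0.01845281 ≈ 0.170134

0.170134


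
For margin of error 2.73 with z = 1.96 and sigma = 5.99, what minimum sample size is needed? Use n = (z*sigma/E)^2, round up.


z*sigma/E = 1.96 * 5.99 / 2.73 = 4193/975 ≈ 4.300513
(z*sigma/E)^2 ≈ 18.494411
round up: n = 19

19


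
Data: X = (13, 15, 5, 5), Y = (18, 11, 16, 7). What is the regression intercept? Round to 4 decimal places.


a = ybar - b*xbar, where b = sum((xi-xbar)(yi-ybar)) / sum((xi-xbar)^2)
n = 4, xbar = 38/4 = 9.5, ybar = 52/4 = 13
Sxy = sum((xi-xbar)(yi-ybar)) = 20
Sxx = sum((xi-xbar)^2) = 83
b = Sxy / Sxx = 20/83 ≈ 0.240964
a = 13 - 0.240964 * 9.5 = 889/83 ≈ 10.710843

10.7108


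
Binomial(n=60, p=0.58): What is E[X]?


E[X] = n*p = 60 * 0.58 = 34.8

34.8


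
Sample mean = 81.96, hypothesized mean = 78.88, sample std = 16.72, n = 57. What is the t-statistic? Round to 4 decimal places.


t = (xbar - mu0) / (s/sqrt(n))
xbar - mu0 = 81.96 - 78.88 = 3.08
sqrt(57) ≈ 7.54983444
s/sqrt(n) = 16.72 / 7.54983444 ≈ 2.21461810
t = 3.08 / 2.21461810 ≈ 1.390759

1.3908


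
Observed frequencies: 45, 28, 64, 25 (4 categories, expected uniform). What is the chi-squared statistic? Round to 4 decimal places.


chi2 = sum((O-E)^2/E), E = total/4
total = 162, E = 162/4 = 40.5
(45 - 40.5)^2 / 40.5 = 20.25 / 40.5 = 0.5
(28 - 40.5)^2 / 40.5 = 156.25 / 40.5 = 625/162 ≈ 3.858025
(64 - 40.5)^2 / 40.5 = 552.25 / 40.5 = 2209/162 ≈ 13.635802
(25 - 40.5)^2 / 40.5 = 240.25 / 40.5 = 961/162 ≈ 5.932099
chi2 = 646/27 ≈ 23.925926

23.9259


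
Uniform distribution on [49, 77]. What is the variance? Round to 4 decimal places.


Var = (b-a)^2 / 12
(b-a)^2 = (77 - 49)^2 = 784
Var = 784/12 ≈ 65.333333

65.3333


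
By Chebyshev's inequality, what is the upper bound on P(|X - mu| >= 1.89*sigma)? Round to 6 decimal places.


P <= 1/k^2
k^2 = 1.89^2 = 3.5721
1/k^2 = 1 / 3.5721 ≈ 0.27994737

0.279947


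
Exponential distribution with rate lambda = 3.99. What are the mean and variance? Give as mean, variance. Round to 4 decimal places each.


mean = 1/lam, var = 1/lam^2
mean = 1 / 3.99 = 100/399 ≈ 0.250627
lam^2 = 3.99^2 = 15.9201
var = 1 / 15.9201 ≈ 0.062814

0.2506, 0.0628


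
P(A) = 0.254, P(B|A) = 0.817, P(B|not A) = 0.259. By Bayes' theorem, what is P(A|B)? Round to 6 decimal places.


P(A|B) = P(B|A)*P(A) / P(B), P(B) = P(B|A)*P(A) + P(B|not A)*P(not A)
P(B|A)*P(A) = 0.817 * 0.254 = 0.207518
P(B|not A)*P(not A) = 0.259 * 0.746 = 0.193214
P(B) = 0.207518 + 0.193214 = 0.400732
P(A|B) = 0.207518 / 0.400732 ≈ 0.51784734

0.517847


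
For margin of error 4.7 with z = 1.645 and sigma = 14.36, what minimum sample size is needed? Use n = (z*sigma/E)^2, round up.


z*sigma/E = 1.645 * 14.36 / 4.7 = 5.026
(z*sigma/E)^2 = 25.260676
round up: n = 26

26


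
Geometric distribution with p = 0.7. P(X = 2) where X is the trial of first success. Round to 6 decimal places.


P = (1-p)^(k-1) * p
(1-p)^(k-1) = 0.3^1 = 0.3
P = 0.3 * 0.7 = 0.21

0.210000


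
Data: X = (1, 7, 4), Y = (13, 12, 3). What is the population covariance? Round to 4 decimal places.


Cov = (1/n)*sum((xi-xbar)(yi-ybar))
n = 3, xbar = 12/3 = 4, ybar = 28/3 ≈ 9.333333
sum((xi-xbar)(yi-ybar)) = -3
Cov = -3 / 3 = -1

-1.0000


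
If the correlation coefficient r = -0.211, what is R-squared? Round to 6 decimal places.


R^2 = r^2 = (-0.211)^2 = 0.044521

0.044521


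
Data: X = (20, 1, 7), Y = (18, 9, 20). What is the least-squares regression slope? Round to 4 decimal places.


b = sum((xi-xbar)(yi-ybar)) / sum((xi-xbar)^2)
n = 3, xbar = 28/3 ≈ 9.333333, ybar = 47/3 ≈ 15.666667
Sxy = sum((xi-xbar)(yi-ybar)) = 211/3 ≈ 70.333333
Sxx = sum((xi-xbar)^2) = 566/3 ≈ 188.666667
b = Sxy / Sxx = 211/566 ≈ 0.372792

0.3728


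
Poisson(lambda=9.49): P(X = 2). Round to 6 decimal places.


P = e^(-lam) * lam^k / k!
e^(-9.49) ≈ 0.00007560410
lam^k = 9.49^2 = 90.0601
k! = 2! = 2
P = 0.00007560410 * 90.0601 / 2 ≈ 0.003404

0.003404


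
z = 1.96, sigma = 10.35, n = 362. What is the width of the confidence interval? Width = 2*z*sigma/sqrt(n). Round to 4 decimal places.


width = 2*z*sigma/sqrt(n)
2*z*sigma = 2 * 1.96 * 10.35 = 40.572
sqrt(362) ≈ 19.026298
width = 40.572 / 19.026298 ≈ 2.132417

2.1324


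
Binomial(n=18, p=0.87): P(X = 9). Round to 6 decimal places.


P = C(n,k) * p^k * (1-p)^(n-k)
C(18,9) = 48620
p^k = 0.87^9 ≈ 0.2855442
(1-p)^(n-k) = 0.13^9 ≈ 0.00000001060450
P = 48620 * 0.2855442 * 0.00000001060450 ≈ 0.000147

0.000147


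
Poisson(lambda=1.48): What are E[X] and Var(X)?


E[X] = Var(X) = lambda = 1.48

1.48, 1.48


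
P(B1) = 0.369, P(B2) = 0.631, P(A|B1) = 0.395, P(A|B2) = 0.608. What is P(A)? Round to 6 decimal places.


P(A) = P(A|B1)*P(B1) + P(A|B2)*P(B2)
P(A|B1)*P(B1) = 0.395 * 0.369 = 0.145755
P(A|B2)*P(B2) = 0.608 * 0.631 = 0.383648
P(A) = 0.145755 + 0.383648 = 0.529403

0.529403


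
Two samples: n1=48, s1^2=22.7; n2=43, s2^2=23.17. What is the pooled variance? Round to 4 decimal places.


sp^2 = ((n1-1)*s1^2 + (n2-1)*s2^2)/(n1+n2-2)
(n1-1)*s1^2 = 47 * 22.7 = 1066.9
(n2-1)*s2^2 = 42 * 23.17 = 973.14
numerator = 1066.9 + 973.14 = 2040.04
n1+n2-2 = 89
sp^2 = 2040.04 / 89 = 51001/2225 ≈ 22.921798

22.9218


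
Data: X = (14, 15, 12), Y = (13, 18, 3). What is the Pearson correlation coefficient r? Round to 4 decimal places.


r = sum((xi-xbar)(yi-ybar)) / sqrt(sum((xi-xbar)^2) * sum((yi-ybar)^2))
n = 3, xbar = 41/3 ≈ 13.666667, ybar = 34/3 ≈ 11.333333
Sxy = sum((xi-xbar)(yi-ybar)) = 70/3 ≈ 23.333333
Sxx = sum((xi-xbar)^2) = 14/3 ≈ 4.666667
Syy = sum((yi-ybar)^2) = 350/3 ≈ 116.666667
sqrt(Sxx*Syy) = 70/3 ≈ 23.333333
r = Sxy / sqrt(Sxx*Syy) = 23.333333 / 23.333333 = 1

1.0000


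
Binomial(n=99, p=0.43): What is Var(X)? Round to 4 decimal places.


Var = n*p*(1-p) = 99 * 0.43 * 0.57 = 24.2649

24.2649


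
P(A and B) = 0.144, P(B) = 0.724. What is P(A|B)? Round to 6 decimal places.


P(A|B) = P(A and B) / P(B) = 0.144 / 0.724 = 36/181 ≈ 0.19889503

0.198895


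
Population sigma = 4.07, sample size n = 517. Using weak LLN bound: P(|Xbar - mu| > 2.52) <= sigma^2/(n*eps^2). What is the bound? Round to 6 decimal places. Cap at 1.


bound = min(1, sigma^2/(n*eps^2))
sigma^2 = 4.07^2 = 16.5649
n*eps^2 = 517 * 2.52^2 = 517 * 6.3504 = 3283.1568
sigma^2/(n*eps^2) = 16.5649 / 3283.1568 ≈ 0.00504542

0.005045


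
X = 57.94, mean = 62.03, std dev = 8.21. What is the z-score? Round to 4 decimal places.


z = (X - mu) / sigma
X - mu = 57.94 - 62.03 = -4.09
z = -4.09 / 8.21 = -409/821 ≈ -0.498173

-0.4982


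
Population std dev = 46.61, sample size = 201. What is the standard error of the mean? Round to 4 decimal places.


SE = sigma / sqrt(n)
sqrt(201) ≈ 14.177447
SE = 46.61 / 14.177447 ≈ 3.287616

3.2876


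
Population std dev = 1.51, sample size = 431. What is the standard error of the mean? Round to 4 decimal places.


SE = sigma / sqrt(n)
sqrt(431) ≈ 20.760539
SE = 1.51 / 20.760539 ≈ 0.072734

0.0727


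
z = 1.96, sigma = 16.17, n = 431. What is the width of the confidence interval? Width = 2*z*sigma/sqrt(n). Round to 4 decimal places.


width = 2*z*sigma/sqrt(n)
2*z*sigma = 2 * 1.96 * 16.17 = 63.3864
sqrt(431) ≈ 20.760539
width = 63.3864 / 20.760539 ≈ 3.053215

3.0532


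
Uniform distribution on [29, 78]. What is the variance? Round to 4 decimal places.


Var = (b-a)^2 / 12
(b-a)^2 = (78 - 29)^2 = 2401
Var = 2401/12 ≈ 200.083333

200.0833


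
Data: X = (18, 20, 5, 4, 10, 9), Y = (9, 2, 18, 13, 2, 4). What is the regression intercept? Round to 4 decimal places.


a = ybar - b*xbar, where b = sum((xi-xbar)(yi-ybar)) / sum((xi-xbar)^2)
n = 6, xbar = 66/6 = 11, ybar = 48/6 = 8
Sxy = sum((xi-xbar)(yi-ybar)) = -128
Sxx = sum((xi-xbar)^2) = 220
b = Sxy / Sxx = -32/55 ≈ -0.581818
a = 8 - (-0.581818) * 11 = 14.4

14.4000


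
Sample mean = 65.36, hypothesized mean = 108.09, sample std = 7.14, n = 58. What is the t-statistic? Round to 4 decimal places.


t = (xbar - mu0) / (s/sqrt(n))
xbar - mu0 = 65.36 - 108.09 = -42.73
sqrt(58) ≈ 7.61577311
s/sqrt(n) = 7.14 / 7.61577311 ≈ 0.93752793
t = -42.73 / 0.93752793 ≈ -45.577309

-45.5773


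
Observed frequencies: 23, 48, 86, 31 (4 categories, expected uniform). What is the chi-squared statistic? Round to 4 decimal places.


chi2 = sum((O-E)^2/E), E = total/4
total = 188, E = 188/4 = 47
(23 - 47)^2 / 47 = 576 / 47 = 576/47 ≈ 12.255319
(48 - 47)^2 / 47 = 1 / 47 = 1/47 ≈ 0.021277
(86 - 47)^2 / 47 = 1521 / 47 = 1521/47 ≈ 32.361702
(31 - 47)^2 / 47 = 256 / 47 = 256/47 ≈ 5.446809
chi2 = 2354/47 ≈ 50.085106

50.0851


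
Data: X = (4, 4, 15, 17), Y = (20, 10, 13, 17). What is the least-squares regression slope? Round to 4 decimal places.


b = sum((xi-xbar)(yi-ybar)) / sum((xi-xbar)^2)
n = 4, xbar = 40/4 = 10, ybar = 60/4 = 15
Sxy = sum((xi-xbar)(yi-ybar)) = 4
Sxx = sum((xi-xbar)^2) = 146
b = Sxy / Sxx = 2/73 ≈ 0.027397

0.0274


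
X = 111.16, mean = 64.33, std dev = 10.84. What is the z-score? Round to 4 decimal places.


z = (X - mu) / sigma
X - mu = 111.16 - 64.33 = 46.83
z = 46.83 / 10.84 = 4683/1084 ≈ 4.320111

4.3201


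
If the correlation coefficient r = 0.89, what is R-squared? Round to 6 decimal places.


R^2 = r^2 = (0.89)^2 = 0.7921

0.792100


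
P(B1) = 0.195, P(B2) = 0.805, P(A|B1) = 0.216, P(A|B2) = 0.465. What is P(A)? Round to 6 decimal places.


P(A) = P(A|B1)*P(B1) + P(A|B2)*P(B2)
P(A|B1)*P(B1) = 0.216 * 0.195 = 0.04212
P(A|B2)*P(B2) = 0.465 * 0.805 = 0.374325
P(A) = 0.04212 + 0.374325 = 0.416445

0.416445


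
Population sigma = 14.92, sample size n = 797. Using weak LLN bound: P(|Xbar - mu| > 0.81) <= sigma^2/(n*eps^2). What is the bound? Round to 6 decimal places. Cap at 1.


bound = min(1, sigma^2/(n*eps^2))
sigma^2 = 14.92^2 = 222.6064
n*eps^2 = 797 * 0.81^2 = 797 * 0.6561 = 522.9117
sigma^2/(n*eps^2) = 222.6064 / 522.9117 ≈ 0.42570553

0.425706


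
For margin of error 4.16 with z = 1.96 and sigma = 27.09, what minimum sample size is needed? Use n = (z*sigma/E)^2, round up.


z*sigma/E = 1.96 * 27.09 / 4.16 ≈ 12.763558
(z*sigma/E)^2 ≈ 162.908405
round up: n = 163

163


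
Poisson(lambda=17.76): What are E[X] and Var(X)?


E[X] = Var(X) = lambda = 17.76

17.76, 17.76


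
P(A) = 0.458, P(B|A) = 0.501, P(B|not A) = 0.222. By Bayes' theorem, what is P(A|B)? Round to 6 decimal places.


P(A|B) = P(B|A)*P(A) / P(B), P(B) = P(B|A)*P(A) + P(B|not A)*P(not A)
P(B|A)*P(A) = 0.501 * 0.458 = 0.229458
P(B|not A)*P(not A) = 0.222 * 0.542 = 0.120324
P(B) = 0.229458 + 0.120324 = 0.349782
P(A|B) = 0.229458 / 0.349782 ≈ 0.65600288

0.656003


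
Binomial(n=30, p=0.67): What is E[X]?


E[X] = n*p = 30 * 0.67 = 20.1

20.1


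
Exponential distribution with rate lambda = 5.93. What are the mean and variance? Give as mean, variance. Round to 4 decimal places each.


mean = 1/lam, var = 1/lam^2
mean = 1 / 5.93 = 100/593 ≈ 0.168634
lam^2 = 5.93^2 = 35.1649
var = 1 / 35.1649 ≈ 0.028437

0.1686, 0.0284


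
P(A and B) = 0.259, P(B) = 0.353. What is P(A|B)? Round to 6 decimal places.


P(A|B) = P(A and B) / P(B) = 0.259 / 0.353 = 259/353 ≈ 0.73371105

0.733711


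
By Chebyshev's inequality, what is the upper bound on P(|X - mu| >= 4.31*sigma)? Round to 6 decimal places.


P <= 1/k^2
k^2 = 4.31^2 = 18.5761
1/k^2 = 1 / 18.5761 ≈ 0.05383261

0.053833


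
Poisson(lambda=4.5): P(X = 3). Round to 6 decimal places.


P = e^(-lam) * lam^k / k!
e^(-4.5) ≈ 0.01110900
lam^k = 4.5^3 = 91.125
k! = 3! = 6
P = 0.01110900 * 91.125 / 6 ≈ 0.168718

0.168718


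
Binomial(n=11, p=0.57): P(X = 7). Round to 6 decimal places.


P = C(n,k) * p^k * (1-p)^(n-k)
C(11,7) = 330
p^k = 0.57^7 ≈ 0.01954897
(1-p)^(n-k) = 0.43^4 = 0.03418801
P = 330 * 0.01954897 * 0.03418801 ≈ 0.220552

0.220552


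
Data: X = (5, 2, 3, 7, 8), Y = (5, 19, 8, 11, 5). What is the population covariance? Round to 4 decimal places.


Cov = (1/n)*sum((xi-xbar)(yi-ybar))
n = 5, xbar = 25/5 = 5, ybar = 48/5 = 9.6
sum((xi-xbar)(yi-ybar)) = -36
Cov = -36 / 5 = -7.2

-7.2000


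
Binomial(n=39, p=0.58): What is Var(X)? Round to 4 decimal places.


Var = n*p*(1-p) = 39 * 0.58 * 0.42 = 9.5004

9.5004


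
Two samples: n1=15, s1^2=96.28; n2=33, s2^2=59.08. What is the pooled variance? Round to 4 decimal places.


sp^2 = ((n1-1)*s1^2 + (n2-1)*s2^2)/(n1+n2-2)
(n1-1)*s1^2 = 14 * 96.28 = 1347.92
(n2-1)*s2^2 = 32 * 59.08 = 1890.56
numerator = 1347.92 + 1890.56 = 3238.48
n1+n2-2 = 46
sp^2 = 3238.48 / 46 = 40481/575 ≈ 70.401739

70.4017


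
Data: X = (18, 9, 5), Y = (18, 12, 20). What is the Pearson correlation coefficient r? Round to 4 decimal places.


r = sum((xi-xbar)(yi-ybar)) / sqrt(sum((xi-xbar)^2) * sum((yi-ybar)^2))
n = 3, xbar = 32/3 ≈ 10.666667, ybar = 50/3 ≈ 16.666667
Sxy = sum((xi-xbar)(yi-ybar)) = -4/3 ≈ -1.333333
Sxx = sum((xi-xbar)^2) = 266/3 ≈ 88.666667
Syy = sum((yi-ybar)^2) = 104/3 ≈ 34.666667
sqrt(Sxx*Syy) ≈ 55.441661
r = Sxy / sqrt(Sxx*Syy) = -1.333333 / 55.441661 ≈ -0.024049

-0.0240


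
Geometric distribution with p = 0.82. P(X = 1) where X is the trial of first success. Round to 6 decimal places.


P = (1-p)^(k-1) * p
(1-p)^(k-1) = 0.18^0 = 1
P = 1 * 0.82 = 0.82

0.820000


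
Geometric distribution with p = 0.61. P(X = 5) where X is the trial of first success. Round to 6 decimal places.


P = (1-p)^(k-1) * p
(1-p)^(k-1) = 0.39^4 = 0.02313441
P = 0.02313441 * 0.61 ≈ 0.01411199

0.014112


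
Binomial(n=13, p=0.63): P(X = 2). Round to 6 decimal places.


P = C(n,k) * p^k * (1-p)^(n-k)
C(13,2) = 78
p^k = 0.63^2 = 0.3969
(1-p)^(n-k) = 0.37^11 ≈ 0.00001779176
P = 78 * 0.3969 * 0.00001779176 ≈ 0.000551

0.000551


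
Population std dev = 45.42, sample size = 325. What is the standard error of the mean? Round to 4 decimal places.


SE = sigma / sqrt(n)
sqrt(325) ≈ 18.027756
SE = 45.42 / 18.027756 ≈ 2.519448

2.5194


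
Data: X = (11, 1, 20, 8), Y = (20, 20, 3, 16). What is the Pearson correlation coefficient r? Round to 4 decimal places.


r = sum((xi-xbar)(yi-ybar)) / sqrt(sum((xi-xbar)^2) * sum((yi-ybar)^2))
n = 4, xbar = 40/4 = 10, ybar = 59/4 = 14.75
Sxy = sum((xi-xbar)(yi-ybar)) = -162
Sxx = sum((xi-xbar)^2) = 186
Syy = sum((yi-ybar)^2) = 194.75
sqrt(Sxx*Syy) ≈ 190.324723
r = Sxy / sqrt(Sxx*Syy) = -162 / 190.324723 ≈ -0.851177

-0.8512


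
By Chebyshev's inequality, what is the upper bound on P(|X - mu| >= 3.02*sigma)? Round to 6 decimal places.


P <= 1/k^2
k^2 = 3.02^2 = 9.1204
1/k^2 = 1 / 9.1204 ≈ 0.10964431

0.109644


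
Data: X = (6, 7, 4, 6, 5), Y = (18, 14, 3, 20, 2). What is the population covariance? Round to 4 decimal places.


Cov = (1/n)*sum((xi-xbar)(yi-ybar))
n = 5, xbar = 28/5 = 5.6, ybar = 57/5 = 11.4
sum((xi-xbar)(yi-ybar)) = 28.8
Cov = 28.8 / 5 = 5.76

5.7600


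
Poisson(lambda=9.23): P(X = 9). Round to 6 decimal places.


P = e^(-lam) * lam^k / k!
e^(-9.23) ≈ 0.00009805324
lam^k = 9.23^9 ≈ 486200397.121783
k! = 9! = 362880
P = 0.00009805324 * 486200397.121783 / 362880 ≈ 0.131375

0.131375


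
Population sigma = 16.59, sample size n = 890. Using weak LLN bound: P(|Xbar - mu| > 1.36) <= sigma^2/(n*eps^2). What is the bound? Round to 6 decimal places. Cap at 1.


bound = min(1, sigma^2/(n*eps^2))
sigma^2 = 16.59^2 = 275.2281
n*eps^2 = 890 * 1.36^2 = 890 * 1.8496 = 1646.144
sigma^2/(n*eps^2) = 275.2281 / 1646.144 ≈ 0.16719564

0.167196


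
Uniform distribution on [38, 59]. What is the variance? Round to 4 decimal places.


Var = (b-a)^2 / 12
(b-a)^2 = (59 - 38)^2 = 441
Var = 441/12 = 36.75

36.7500


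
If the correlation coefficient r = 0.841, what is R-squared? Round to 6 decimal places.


R^2 = r^2 = (0.841)^2 = 0.707281

0.707281


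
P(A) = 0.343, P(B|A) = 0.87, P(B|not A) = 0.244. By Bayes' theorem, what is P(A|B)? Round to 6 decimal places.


P(A|B) = P(B|A)*P(A) / P(B), P(B) = P(B|A)*P(A) + P(B|not A)*P(not A)
P(B|A)*P(A) = 0.87 * 0.343 = 0.29841
P(B|not A)*P(not A) = 0.244 * 0.657 = 0.160308
P(B) = 0.29841 + 0.160308 = 0.458718
P(A|B) = 0.29841 / 0.458718 ≈ 0.65053039

0.650530


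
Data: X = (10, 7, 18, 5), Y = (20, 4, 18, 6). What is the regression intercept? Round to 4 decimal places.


a = ybar - b*xbar, where b = sum((xi-xbar)(yi-ybar)) / sum((xi-xbar)^2)
n = 4, xbar = 40/4 = 10, ybar = 48/4 = 12
Sxy = sum((xi-xbar)(yi-ybar)) = 102
Sxx = sum((xi-xbar)^2) = 98
b = Sxy / Sxx = 51/49 ≈ 1.040816
a = 12 - 1.040816 * 10 = 78/49 ≈ 1.591837

1.5918


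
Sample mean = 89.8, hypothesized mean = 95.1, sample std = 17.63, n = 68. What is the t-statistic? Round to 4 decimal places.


t = (xbar - mu0) / (s/sqrt(n))
xbar - mu0 = 89.8 - 95.1 = -5.3
sqrt(68) ≈ 8.24621125
s/sqrt(n) = 17.63 / 8.24621125 ≈ 2.13795153
t = -5.3 / 2.13795153 ≈ -2.479008

-2.4790


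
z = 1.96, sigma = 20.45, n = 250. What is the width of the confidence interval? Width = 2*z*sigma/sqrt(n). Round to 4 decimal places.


width = 2*z*sigma/sqrt(n)
2*z*sigma = 2 * 1.96 * 20.45 = 80.164
sqrt(250) ≈ 15.811388
width = 80.164 / 15.811388 ≈ 5.070017

5.0700


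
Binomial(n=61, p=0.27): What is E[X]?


E[X] = n*p = 61 * 0.27 = 16.47

16.47


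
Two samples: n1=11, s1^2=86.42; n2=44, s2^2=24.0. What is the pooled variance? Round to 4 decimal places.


sp^2 = ((n1-1)*s1^2 + (n2-1)*s2^2)/(n1+n2-2)
(n1-1)*s1^2 = 10 * 86.42 = 864.2
(n2-1)*s2^2 = 43 * 24.0 = 1032
numerator = 864.2 + 1032 = 1896.2
n1+n2-2 = 53
sp^2 = 1896.2 / 53 = 9481/265 ≈ 35.777358

35.7774


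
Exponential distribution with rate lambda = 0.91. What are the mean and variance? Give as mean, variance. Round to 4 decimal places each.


mean = 1/lam, var = 1/lam^2
mean = 1 / 0.91 = 100/91 ≈ 1.098901
lam^2 = 0.91^2 = 0.8281
var = 1 / 0.8281 = 10000/8281 ≈ 1.207584

1.0989, 1.2076


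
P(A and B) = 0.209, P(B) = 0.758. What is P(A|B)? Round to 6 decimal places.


P(A|B) = P(A and B) / P(B) = 0.209 / 0.758 = 209/758 ≈ 0.27572559

0.275726


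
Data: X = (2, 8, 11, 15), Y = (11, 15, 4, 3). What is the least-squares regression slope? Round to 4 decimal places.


b = sum((xi-xbar)(yi-ybar)) / sum((xi-xbar)^2)
n = 4, xbar = 36/4 = 9, ybar = 33/4 = 8.25
Sxy = sum((xi-xbar)(yi-ybar)) = -66
Sxx = sum((xi-xbar)^2) = 90
b = Sxy / Sxx = -11/15 ≈ -0.733333

-0.7333


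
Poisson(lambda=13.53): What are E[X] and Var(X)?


E[X] = Var(X) = lambda = 13.53

13.53, 13.53


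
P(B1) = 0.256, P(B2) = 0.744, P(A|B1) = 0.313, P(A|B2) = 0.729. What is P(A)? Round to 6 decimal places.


P(A) = P(A|B1)*P(B1) + P(A|B2)*P(B2)
P(A|B1)*P(B1) = 0.313 * 0.256 = 0.080128
P(A|B2)*P(B2) = 0.729 * 0.744 = 0.542376
P(A) = 0.080128 + 0.542376 = 0.622504

0.622504


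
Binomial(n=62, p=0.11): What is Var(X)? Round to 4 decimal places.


Var = n*p*(1-p) = 62 * 0.11 * 0.89 = 6.0698

6.0698


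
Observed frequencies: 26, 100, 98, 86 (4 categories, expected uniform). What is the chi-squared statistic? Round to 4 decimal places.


chi2 = sum((O-E)^2/E), E = total/4
total = 310, E = 310/4 = 77.5
(26 - 77.5)^2 / 77.5 = 2652.25 / 77.5 = 10609/310 ≈ 34.222581
(100 - 77.5)^2 / 77.5 = 506.25 / 77.5 = 405/62 ≈ 6.532258
(98 - 77.5)^2 / 77.5 = 420.25 / 77.5 = 1681/310 ≈ 5.422581
(86 - 77.5)^2 / 77.5 = 72.25 / 77.5 = 289/310 ≈ 0.932258
chi2 = 7302/155 ≈ 47.109677

47.1097


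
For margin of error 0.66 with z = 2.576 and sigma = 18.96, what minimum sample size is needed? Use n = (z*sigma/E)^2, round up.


z*sigma/E = 2.576 * 18.96 / 0.66 = 101752/1375 ≈ 74.001455
(z*sigma/E)^2 ≈ 5476.215275
round up: n = 5477

5477


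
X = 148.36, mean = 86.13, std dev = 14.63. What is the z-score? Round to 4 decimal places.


z = (X - mu) / sigma
X - mu = 148.36 - 86.13 = 62.23
z = 62.23 / 14.63 = 889/209 ≈ 4.253589

4.2536


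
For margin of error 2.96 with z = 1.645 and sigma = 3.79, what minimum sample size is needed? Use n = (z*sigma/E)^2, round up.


z*sigma/E = 1.645 * 3.79 / 2.96 ≈ 2.106267
(z*sigma/E)^2 ≈ 4.436360
round up: n = 5

5


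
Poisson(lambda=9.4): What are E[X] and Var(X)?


E[X] = Var(X) = lambda = 9.4

9.4, 9.4


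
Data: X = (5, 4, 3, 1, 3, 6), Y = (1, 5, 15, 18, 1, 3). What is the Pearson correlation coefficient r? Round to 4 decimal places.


r = sum((xi-xbar)(yi-ybar)) / sqrt(sum((xi-xbar)^2) * sum((yi-ybar)^2))
n = 6, xbar = 22/6 = 11/3 ≈ 3.666667, ybar = 43/6 ≈ 7.166667
Sxy = sum((xi-xbar)(yi-ybar)) = -146/3 ≈ -48.666667
Sxx = sum((xi-xbar)^2) = 46/3 ≈ 15.333333
Syy = sum((yi-ybar)^2) = 1661/6 ≈ 276.833333
sqrt(Sxx*Syy) ≈ 65.151959
r = Sxy / sqrt(Sxx*Syy) = -48.666667 / 65.151959 ≈ -0.746972

-0.7470
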